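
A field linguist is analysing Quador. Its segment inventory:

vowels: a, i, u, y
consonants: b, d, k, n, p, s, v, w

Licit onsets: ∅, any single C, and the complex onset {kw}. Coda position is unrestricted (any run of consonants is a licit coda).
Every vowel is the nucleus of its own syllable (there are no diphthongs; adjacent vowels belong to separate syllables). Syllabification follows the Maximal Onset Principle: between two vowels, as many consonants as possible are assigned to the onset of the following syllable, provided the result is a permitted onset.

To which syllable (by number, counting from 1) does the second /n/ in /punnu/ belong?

2

Vowels present: u, u; each is a nucleus, giving 2 syllables.
V1 /u/ – V2 /u/: /nn/ — longest licit onset from the right is /n/, leaving /n/ as coda.
Syllabification: pun.nu.
The second /n/ is in the onset of syllable 2 (/nu/).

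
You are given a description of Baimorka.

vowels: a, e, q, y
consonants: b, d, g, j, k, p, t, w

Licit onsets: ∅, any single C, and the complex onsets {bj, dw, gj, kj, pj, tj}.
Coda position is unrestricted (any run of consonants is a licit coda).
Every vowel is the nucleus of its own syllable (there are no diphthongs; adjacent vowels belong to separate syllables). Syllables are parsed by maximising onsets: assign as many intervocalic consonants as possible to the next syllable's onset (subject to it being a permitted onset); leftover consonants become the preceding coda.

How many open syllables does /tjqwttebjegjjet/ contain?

Nuclei (vowels): q, e, e, e → 4 syllables.
Between /q/ (V1) and /e/ (V2): /wtt/ splits as /wt/ + /t/ (/t/ is the longest suffix that is a licit onset).
Between /e/ (V2) and /e/ (V3): /bj/ — entire cluster is a permitted onset → onset /bj/, coda ∅.
Between /e/ (V3) and /e/ (V4): /gjj/; trying suffixes from longest down, /j/ is the first permitted one, so coda /gj/ | onset /j/.
So the parse is tjqwt.te.bjegj.jet.
Classifying each syllable: /tjqwt/ (closed), /te/ (open), /bjegj/ (closed), /jet/ (closed).
Open syllables: 1.

1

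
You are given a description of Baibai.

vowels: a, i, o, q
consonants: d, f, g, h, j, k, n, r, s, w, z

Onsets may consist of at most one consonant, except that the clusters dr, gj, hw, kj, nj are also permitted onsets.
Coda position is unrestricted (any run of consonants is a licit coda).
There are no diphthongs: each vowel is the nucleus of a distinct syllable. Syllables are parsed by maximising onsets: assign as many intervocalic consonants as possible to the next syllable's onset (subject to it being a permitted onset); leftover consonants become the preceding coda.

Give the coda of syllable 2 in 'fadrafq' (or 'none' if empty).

Nuclei (vowels): a, a, q → 3 syllables.
σ1/σ2 boundary: cluster /dr/ — /dr/ is itself a permitted onset, so the whole cluster goes right; preceding coda = ∅.
σ2/σ3 boundary: /f/ → onset of the next syllable (single consonants are always licit onsets).
Result: fa.dra.fq.
Syllable 2 is /dra/: onset /dr/, nucleus /a/, coda ∅.

none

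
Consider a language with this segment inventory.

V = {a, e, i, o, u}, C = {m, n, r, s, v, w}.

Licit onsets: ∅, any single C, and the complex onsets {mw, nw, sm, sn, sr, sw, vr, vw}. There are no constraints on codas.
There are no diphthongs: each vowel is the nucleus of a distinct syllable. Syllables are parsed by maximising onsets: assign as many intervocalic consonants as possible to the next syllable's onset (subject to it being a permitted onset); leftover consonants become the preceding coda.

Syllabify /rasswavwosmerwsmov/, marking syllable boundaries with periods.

Nuclei (vowels): a, a, o, e, o → 5 syllables.
σ1/σ2 boundary: /ssw/; trying suffixes from longest down, /sw/ is the first permitted one, so coda /s/ | onset /sw/.
σ2/σ3 boundary: cluster /vw/ — /vw/ is itself a permitted onset, so the whole cluster goes right; preceding coda = ∅.
σ3/σ4 boundary: cluster /sm/ — /sm/ is itself a permitted onset, so the whole cluster goes right; preceding coda = ∅.
σ4/σ5 boundary: cluster /rwsm/ — the longest permitted-onset suffix is /sm/; onset = /sm/, preceding coda = /rw/.

ras.swa.vwo.smerw.smov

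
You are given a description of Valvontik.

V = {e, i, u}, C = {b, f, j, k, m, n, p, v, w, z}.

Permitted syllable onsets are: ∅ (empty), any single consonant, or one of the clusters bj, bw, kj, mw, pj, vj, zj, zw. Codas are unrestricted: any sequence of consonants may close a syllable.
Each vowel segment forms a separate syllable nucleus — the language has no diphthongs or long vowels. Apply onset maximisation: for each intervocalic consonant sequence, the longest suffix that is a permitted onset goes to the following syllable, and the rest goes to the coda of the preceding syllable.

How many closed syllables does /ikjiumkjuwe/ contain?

The vowels are i, i, u, u, e — 5 nuclei, so 5 syllables.
/i…i/ gap (V1→V2): /kj/ — entire cluster is a permitted onset → onset /kj/, coda ∅.
/i…u/ gap (V2→V3): nothing intervenes; syllable break is V.V.
/u…u/ gap (V3→V4): /mkj/ — longest licit onset from the right is /kj/, leaving /m/ as coda.
/u…e/ gap (V4→V5): /w/ is a single consonant, so it becomes the next onset.
Result: i.kji.um.kju.we.
Classifying each syllable: /i/ (open), /kji/ (open), /um/ (closed), /kju/ (open), /we/ (open).
Closed syllables: 1.

1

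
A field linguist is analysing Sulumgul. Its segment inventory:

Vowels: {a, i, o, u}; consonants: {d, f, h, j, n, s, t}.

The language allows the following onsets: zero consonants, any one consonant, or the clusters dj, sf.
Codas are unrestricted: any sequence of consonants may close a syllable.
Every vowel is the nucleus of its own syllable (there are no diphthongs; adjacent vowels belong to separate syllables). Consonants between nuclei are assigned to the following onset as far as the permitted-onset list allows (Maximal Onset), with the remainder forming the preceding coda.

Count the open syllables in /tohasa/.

3

The vowels are o, a, a — 3 nuclei, so 3 syllables.
σ1/σ2 boundary: /h/ → onset of the next syllable (single consonants are always licit onsets).
σ2/σ3 boundary: /s/ → onset of the next syllable (single consonants are always licit onsets).
Syllabification: to.ha.sa.
Classifying each syllable: /to/ (open), /ha/ (open), /sa/ (open).
Open syllables: 3.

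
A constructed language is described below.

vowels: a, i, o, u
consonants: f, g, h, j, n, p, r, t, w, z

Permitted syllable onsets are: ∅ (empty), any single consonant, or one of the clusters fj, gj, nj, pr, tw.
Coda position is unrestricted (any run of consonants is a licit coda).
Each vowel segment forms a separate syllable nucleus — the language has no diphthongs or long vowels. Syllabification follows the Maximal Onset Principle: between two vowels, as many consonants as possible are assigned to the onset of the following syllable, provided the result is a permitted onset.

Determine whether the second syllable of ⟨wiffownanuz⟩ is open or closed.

The vowels are i, o, a, u — 4 nuclei, so 4 syllables.
V1 /i/ – V2 /o/: /ff/ — longest licit onset from the right is /f/, leaving /f/ as coda.
V2 /o/ – V3 /a/: /wn/ splits as /w/ + /n/ (/n/ is the longest suffix that is a licit onset).
V3 /a/ – V4 /u/: just /n/ — single C goes to the following onset.
Putting it together: wif.fow.na.nuz.
Syllable 2 is /fow/ with coda /w/, so it is closed.

closed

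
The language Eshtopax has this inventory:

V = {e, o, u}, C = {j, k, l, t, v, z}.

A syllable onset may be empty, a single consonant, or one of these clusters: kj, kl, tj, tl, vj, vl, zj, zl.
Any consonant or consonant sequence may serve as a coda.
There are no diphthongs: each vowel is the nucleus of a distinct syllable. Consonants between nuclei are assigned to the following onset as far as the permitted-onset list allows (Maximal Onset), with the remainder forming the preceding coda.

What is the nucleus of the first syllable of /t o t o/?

Vowels present: o, o; each is a nucleus, giving 2 syllables.
The first nucleus (vowel 1 from the left) is /o/.

o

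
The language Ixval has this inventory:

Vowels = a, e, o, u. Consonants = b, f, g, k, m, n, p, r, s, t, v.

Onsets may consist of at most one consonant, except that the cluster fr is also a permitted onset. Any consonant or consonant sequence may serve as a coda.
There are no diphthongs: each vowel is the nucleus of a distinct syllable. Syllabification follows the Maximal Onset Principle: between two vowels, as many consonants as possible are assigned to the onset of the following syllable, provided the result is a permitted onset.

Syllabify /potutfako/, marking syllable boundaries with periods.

The vowels are o, u, a, o — 4 nuclei, so 4 syllables.
Between /o/ (V1) and /u/ (V2): /t/ is a single consonant, so it becomes the next onset.
Between /u/ (V2) and /a/ (V3): /tf/; trying suffixes from longest down, /f/ is the first permitted one, so coda /t/ | onset /f/.
Between /a/ (V3) and /o/ (V4): /k/ is a single consonant, so it becomes the next onset.

po.tut.fa.ko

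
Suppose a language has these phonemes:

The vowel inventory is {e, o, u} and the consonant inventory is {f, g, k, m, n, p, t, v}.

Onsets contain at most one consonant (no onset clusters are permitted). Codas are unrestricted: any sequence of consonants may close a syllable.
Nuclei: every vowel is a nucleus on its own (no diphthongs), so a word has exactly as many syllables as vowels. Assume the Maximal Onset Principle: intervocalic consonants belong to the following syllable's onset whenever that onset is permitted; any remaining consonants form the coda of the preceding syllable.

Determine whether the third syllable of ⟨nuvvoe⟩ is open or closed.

Vowels present: u, o, e; each is a nucleus, giving 3 syllables.
/u…o/ gap (V1→V2): cluster /vv/ — the longest permitted-onset suffix is /v/; onset = /v/, preceding coda = /v/.
/o…e/ gap (V2→V3): nothing intervenes; syllable break is V.V.
So the parse is nuv.vo.e.
Syllable 3 is /e/; it ends in its nucleus with no coda, so it is open.

open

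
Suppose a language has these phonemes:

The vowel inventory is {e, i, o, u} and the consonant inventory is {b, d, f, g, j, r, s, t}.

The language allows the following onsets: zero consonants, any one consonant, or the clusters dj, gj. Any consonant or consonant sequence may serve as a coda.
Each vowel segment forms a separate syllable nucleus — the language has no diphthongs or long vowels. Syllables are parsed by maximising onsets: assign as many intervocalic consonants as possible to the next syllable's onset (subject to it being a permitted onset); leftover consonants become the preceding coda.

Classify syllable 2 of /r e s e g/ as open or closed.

closed

The vowels are e, e — 2 nuclei, so 2 syllables.
/e…e/ gap (V1→V2): just /s/ — single C goes to the following onset.
Result: re.seg.
Syllable 2 is /seg/ with coda /g/, so it is closed.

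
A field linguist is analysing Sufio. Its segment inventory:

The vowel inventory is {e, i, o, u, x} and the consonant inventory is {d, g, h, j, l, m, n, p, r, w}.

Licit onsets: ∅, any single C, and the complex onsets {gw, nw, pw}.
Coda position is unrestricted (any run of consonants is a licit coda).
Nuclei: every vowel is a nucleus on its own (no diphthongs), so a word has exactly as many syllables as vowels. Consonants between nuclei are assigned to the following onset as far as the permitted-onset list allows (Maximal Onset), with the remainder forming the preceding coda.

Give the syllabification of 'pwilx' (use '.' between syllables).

pwi.lx

The vowels are i, x — 2 nuclei, so 2 syllables.
V1 /i/ – V2 /x/: just /l/ — single C goes to the following onset.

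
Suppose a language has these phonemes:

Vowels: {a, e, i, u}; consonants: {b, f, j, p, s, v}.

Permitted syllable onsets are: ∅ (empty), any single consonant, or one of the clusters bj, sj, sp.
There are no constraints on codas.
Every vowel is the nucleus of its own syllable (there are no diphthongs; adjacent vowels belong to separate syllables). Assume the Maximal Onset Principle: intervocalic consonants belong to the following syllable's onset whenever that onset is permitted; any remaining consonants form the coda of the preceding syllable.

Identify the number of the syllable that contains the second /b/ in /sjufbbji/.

Nuclei (vowels): u, i → 2 syllables.
Between /u/ (V1) and /i/ (V2): /fbbj/ — longest licit onset from the right is /bj/, leaving /fb/ as coda.
So the parse is sjufb.bji.
The second /b/ is in the onset of syllable 2 (/bji/).

2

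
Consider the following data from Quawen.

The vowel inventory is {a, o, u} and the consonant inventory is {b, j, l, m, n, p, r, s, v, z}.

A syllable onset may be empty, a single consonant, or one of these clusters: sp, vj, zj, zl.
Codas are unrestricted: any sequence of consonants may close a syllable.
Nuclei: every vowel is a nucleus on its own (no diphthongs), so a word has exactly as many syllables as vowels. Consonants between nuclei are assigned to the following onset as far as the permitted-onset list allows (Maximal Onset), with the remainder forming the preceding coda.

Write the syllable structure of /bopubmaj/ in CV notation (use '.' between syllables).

The vowels are o, u, a — 3 nuclei, so 3 syllables.
σ1/σ2 boundary: /p/ → onset of the next syllable (single consonants are always licit onsets).
σ2/σ3 boundary: /bm/ — longest licit onset from the right is /m/, leaving /b/ as coda.
Putting it together: bo.pub.maj.
Mapping each syllable to C/V: /bo/ → CV, /pub/ → CVC, /maj/ → CVC.

CV.CVC.CVC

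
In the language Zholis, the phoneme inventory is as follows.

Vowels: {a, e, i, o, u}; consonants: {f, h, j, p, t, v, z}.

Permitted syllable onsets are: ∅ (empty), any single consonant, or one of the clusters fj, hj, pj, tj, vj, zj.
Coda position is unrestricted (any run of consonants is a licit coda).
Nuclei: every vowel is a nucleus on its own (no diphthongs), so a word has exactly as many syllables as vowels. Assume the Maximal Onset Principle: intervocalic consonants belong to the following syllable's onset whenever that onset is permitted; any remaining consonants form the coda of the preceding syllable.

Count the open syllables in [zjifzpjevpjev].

Vowels present: i, e, e; each is a nucleus, giving 3 syllables.
/i…e/ gap (V1→V2): /fzpj/; trying suffixes from longest down, /pj/ is the first permitted one, so coda /fz/ | onset /pj/.
/e…e/ gap (V2→V3): /vpj/ splits as /v/ + /pj/ (/pj/ is the longest suffix that is a licit onset).
Result: zjifz.pjev.pjev.
Classifying each syllable: /zjifz/ (closed), /pjev/ (closed), /pjev/ (closed).
Open syllables: 0.

0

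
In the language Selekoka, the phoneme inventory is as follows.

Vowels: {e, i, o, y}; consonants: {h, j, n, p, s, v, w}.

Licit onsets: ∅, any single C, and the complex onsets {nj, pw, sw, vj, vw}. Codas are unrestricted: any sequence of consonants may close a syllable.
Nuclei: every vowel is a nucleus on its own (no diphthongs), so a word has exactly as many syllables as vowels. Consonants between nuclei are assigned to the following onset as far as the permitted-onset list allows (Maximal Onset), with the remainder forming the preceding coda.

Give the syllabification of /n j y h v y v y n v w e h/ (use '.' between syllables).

njyh.vy.vyn.vweh

Nuclei (vowels): y, y, y, e → 4 syllables.
Between /y/ (V1) and /y/ (V2): /hv/ splits as /h/ + /v/ (/v/ is the longest suffix that is a licit onset).
Between /y/ (V2) and /y/ (V3): /v/ → onset of the next syllable (single consonants are always licit onsets).
Between /y/ (V3) and /e/ (V4): /nvw/; trying suffixes from longest down, /vw/ is the first permitted one, so coda /n/ | onset /vw/.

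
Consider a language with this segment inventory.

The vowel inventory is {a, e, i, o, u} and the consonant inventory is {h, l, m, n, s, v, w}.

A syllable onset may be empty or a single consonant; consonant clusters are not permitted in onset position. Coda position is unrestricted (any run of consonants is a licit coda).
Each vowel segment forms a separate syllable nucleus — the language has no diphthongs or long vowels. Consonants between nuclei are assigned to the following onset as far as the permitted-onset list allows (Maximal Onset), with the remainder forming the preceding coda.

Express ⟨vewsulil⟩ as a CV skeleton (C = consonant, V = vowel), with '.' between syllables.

Vowels present: e, u, i; each is a nucleus, giving 3 syllables.
Between /e/ (V1) and /u/ (V2): /ws/; trying suffixes from longest down, /s/ is the first permitted one, so coda /w/ | onset /s/.
Between /u/ (V2) and /i/ (V3): /l/ → onset of the next syllable (single consonants are always licit onsets).
Syllabification: vew.su.lil.
Mapping each syllable to C/V: /vew/ → CVC, /su/ → CV, /lil/ → CVC.

CVC.CV.CVC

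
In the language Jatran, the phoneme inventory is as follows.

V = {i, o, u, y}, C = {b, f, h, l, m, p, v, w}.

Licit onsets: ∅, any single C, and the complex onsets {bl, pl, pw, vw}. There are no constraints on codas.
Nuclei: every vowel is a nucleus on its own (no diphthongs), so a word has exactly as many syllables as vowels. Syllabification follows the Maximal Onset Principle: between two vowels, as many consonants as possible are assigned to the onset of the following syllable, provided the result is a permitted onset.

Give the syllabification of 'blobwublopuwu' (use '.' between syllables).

blob.wu.blo.pu.wu

Nuclei (vowels): o, u, o, u, u → 5 syllables.
/o…u/ gap (V1→V2): /bw/ splits as /b/ + /w/ (/w/ is the longest suffix that is a licit onset).
/u…o/ gap (V2→V3): cluster /bl/ — /bl/ is itself a permitted onset, so the whole cluster goes right; preceding coda = ∅.
/o…u/ gap (V3→V4): /p/ → onset of the next syllable (single consonants are always licit onsets).
/u…u/ gap (V4→V5): /w/ is a single consonant, so it becomes the next onset.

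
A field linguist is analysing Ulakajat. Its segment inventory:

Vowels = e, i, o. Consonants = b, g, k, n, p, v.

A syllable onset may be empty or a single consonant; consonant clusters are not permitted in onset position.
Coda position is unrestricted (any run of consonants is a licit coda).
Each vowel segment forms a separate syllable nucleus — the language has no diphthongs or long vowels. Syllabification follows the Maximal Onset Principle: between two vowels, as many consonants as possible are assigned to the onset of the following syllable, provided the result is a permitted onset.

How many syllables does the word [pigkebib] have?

3

The vowels are i, e, i — 3 nuclei, so 3 syllables.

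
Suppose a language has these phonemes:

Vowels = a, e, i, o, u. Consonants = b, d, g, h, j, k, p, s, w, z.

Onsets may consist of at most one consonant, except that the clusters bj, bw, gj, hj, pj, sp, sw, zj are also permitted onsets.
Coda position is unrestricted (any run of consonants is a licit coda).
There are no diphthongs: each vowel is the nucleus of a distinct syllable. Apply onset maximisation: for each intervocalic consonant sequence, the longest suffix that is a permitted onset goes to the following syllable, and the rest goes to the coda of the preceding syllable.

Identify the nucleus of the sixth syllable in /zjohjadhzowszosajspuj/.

u

Nuclei (vowels): o, a, o, o, a, u → 6 syllables.
The sixth nucleus (vowel 6 from the left) is /u/.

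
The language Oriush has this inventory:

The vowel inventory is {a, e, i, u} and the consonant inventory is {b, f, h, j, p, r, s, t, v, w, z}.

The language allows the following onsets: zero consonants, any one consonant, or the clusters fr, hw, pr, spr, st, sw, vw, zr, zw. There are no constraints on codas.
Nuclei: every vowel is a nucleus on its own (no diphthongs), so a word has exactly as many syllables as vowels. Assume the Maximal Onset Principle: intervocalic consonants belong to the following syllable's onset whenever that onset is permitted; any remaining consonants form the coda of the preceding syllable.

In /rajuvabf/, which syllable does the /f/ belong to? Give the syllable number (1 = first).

3

Nuclei (vowels): a, u, a → 3 syllables.
V1 /a/ – V2 /u/: just /j/ — single C goes to the following onset.
V2 /u/ – V3 /a/: just /v/ — single C goes to the following onset.
Putting it together: ra.ju.vabf.
The /f/ is in the coda of syllable 3 (/vabf/).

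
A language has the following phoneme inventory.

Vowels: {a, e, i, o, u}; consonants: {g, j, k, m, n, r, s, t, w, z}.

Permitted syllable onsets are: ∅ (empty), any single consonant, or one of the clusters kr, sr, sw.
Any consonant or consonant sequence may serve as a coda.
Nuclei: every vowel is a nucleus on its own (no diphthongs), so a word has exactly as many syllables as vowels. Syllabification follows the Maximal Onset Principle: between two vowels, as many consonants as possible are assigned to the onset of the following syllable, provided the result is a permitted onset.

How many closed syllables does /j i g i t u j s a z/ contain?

Nuclei (vowels): i, i, u, a → 4 syllables.
Between /i/ (V1) and /i/ (V2): just /g/ — single C goes to the following onset.
Between /i/ (V2) and /u/ (V3): /t/ is a single consonant, so it becomes the next onset.
Between /u/ (V3) and /a/ (V4): /js/ splits as /j/ + /s/ (/s/ is the longest suffix that is a licit onset).
Syllabification: ji.gi.tuj.saz.
Classifying each syllable: /ji/ (open), /gi/ (open), /tuj/ (closed), /saz/ (closed).
Closed syllables: 2.

2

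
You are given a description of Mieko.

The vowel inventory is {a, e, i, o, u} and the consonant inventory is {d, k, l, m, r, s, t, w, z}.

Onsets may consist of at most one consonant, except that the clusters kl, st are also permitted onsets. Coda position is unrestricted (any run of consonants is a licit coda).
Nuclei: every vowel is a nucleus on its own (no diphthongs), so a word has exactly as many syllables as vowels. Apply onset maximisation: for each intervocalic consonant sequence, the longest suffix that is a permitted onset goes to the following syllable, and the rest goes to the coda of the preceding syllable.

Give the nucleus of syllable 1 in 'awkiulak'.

a

Nuclei (vowels): a, i, u, a → 4 syllables.
The first nucleus (vowel 1 from the left) is /a/.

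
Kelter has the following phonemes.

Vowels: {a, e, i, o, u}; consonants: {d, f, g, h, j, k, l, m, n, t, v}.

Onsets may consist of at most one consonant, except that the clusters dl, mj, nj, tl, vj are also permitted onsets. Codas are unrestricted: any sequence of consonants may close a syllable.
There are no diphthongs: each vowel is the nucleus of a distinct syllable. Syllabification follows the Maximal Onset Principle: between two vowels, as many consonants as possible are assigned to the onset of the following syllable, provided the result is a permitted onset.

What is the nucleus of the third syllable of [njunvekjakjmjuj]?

Nuclei (vowels): u, e, a, u → 4 syllables.
The third nucleus (vowel 3 from the left) is /a/.

a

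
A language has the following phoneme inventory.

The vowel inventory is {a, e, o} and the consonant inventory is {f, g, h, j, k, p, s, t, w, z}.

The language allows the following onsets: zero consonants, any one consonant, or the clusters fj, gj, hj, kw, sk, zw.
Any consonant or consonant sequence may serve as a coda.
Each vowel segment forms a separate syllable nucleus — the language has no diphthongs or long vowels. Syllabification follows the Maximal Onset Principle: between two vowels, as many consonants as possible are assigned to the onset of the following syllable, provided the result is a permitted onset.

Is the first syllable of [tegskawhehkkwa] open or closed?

closed

The vowels are e, a, e, a — 4 nuclei, so 4 syllables.
V1 /e/ – V2 /a/: cluster /gsk/ — the longest permitted-onset suffix is /sk/; onset = /sk/, preceding coda = /g/.
V2 /a/ – V3 /e/: /wh/; trying suffixes from longest down, /h/ is the first permitted one, so coda /w/ | onset /h/.
V3 /e/ – V4 /a/: /hkkw/; trying suffixes from longest down, /kw/ is the first permitted one, so coda /hk/ | onset /kw/.
So the parse is teg.skaw.hehk.kwa.
Syllable 1 is /teg/ with coda /g/, so it is closed.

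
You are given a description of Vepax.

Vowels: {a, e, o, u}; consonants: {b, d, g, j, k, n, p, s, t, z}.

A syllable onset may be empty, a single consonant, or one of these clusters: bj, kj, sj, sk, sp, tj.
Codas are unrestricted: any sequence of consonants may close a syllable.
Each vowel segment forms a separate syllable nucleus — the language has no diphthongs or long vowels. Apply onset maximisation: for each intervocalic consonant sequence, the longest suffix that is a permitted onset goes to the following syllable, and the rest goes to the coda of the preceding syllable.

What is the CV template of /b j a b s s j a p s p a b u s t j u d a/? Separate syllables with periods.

CCVCC.CCVC.CCV.CVC.CCV.CV

Nuclei (vowels): a, a, a, u, u, a → 6 syllables.
Between /a/ (V1) and /a/ (V2): cluster /bssj/ — the longest permitted-onset suffix is /sj/; onset = /sj/, preceding coda = /bs/.
Between /a/ (V2) and /a/ (V3): cluster /psp/ — the longest permitted-onset suffix is /sp/; onset = /sp/, preceding coda = /p/.
Between /a/ (V3) and /u/ (V4): /b/ is a single consonant, so it becomes the next onset.
Between /u/ (V4) and /u/ (V5): cluster /stj/ — the longest permitted-onset suffix is /tj/; onset = /tj/, preceding coda = /s/.
Between /u/ (V5) and /a/ (V6): just /d/ — single C goes to the following onset.
Syllabification: bjabs.sjap.spa.bus.tju.da.
Mapping each syllable to C/V: /bjabs/ → CCVCC, /sjap/ → CCVC, /spa/ → CCV, /bus/ → CVC, /tju/ → CCV, /da/ → CV.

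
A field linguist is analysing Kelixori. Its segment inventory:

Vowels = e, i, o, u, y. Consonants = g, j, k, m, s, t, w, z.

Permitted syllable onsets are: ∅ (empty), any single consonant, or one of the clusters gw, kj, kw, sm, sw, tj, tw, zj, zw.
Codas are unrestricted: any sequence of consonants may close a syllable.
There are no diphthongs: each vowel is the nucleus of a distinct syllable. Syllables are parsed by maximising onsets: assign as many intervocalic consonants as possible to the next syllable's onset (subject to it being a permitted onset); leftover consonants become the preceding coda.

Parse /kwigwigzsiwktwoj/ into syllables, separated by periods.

The vowels are i, i, i, o — 4 nuclei, so 4 syllables.
V1 /i/ – V2 /i/: /gw/ is a licit onset in full, so it all attaches to the next syllable.
V2 /i/ – V3 /i/: cluster /gzs/ — the longest permitted-onset suffix is /s/; onset = /s/, preceding coda = /gz/.
V3 /i/ – V4 /o/: /wktw/ — longest licit onset from the right is /tw/, leaving /wk/ as coda.

kwi.gwigz.siwk.twoj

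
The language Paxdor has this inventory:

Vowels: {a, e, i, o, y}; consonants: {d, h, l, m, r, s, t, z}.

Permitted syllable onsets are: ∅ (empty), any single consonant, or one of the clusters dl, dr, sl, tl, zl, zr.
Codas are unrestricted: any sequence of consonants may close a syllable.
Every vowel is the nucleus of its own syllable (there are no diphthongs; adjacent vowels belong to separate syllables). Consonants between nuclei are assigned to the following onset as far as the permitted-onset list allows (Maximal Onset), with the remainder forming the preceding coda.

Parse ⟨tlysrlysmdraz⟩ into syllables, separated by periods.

The vowels are y, y, a — 3 nuclei, so 3 syllables.
Between /y/ (V1) and /y/ (V2): cluster /srl/ — the longest permitted-onset suffix is /l/; onset = /l/, preceding coda = /sr/.
Between /y/ (V2) and /a/ (V3): /smdr/ — longest licit onset from the right is /dr/, leaving /sm/ as coda.

tlysr.lysm.draz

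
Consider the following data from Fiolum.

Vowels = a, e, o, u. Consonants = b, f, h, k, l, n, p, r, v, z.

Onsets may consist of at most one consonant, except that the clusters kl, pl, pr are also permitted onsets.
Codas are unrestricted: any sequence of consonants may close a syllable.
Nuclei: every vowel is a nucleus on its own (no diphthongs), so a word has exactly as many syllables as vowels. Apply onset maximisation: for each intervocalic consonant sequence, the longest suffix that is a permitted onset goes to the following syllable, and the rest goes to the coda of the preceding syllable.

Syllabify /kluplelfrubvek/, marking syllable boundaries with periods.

Vowels present: u, e, u, e; each is a nucleus, giving 4 syllables.
/u…e/ gap (V1→V2): /pl/ — entire cluster is a permitted onset → onset /pl/, coda ∅.
/e…u/ gap (V2→V3): cluster /lfr/ — the longest permitted-onset suffix is /r/; onset = /r/, preceding coda = /lf/.
/u…e/ gap (V3→V4): /bv/ — longest licit onset from the right is /v/, leaving /b/ as coda.

klu.plelf.rub.vek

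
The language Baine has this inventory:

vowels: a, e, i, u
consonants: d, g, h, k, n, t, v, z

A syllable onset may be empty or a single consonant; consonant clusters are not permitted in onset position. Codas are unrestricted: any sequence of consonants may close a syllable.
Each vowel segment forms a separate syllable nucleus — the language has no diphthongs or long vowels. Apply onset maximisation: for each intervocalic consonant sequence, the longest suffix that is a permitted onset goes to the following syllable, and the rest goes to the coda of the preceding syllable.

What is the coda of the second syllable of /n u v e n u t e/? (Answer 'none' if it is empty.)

none

Nuclei (vowels): u, e, u, e → 4 syllables.
V1 /u/ – V2 /e/: just /v/ — single C goes to the following onset.
V2 /e/ – V3 /u/: /n/ → onset of the next syllable (single consonants are always licit onsets).
V3 /u/ – V4 /e/: /t/ → onset of the next syllable (single consonants are always licit onsets).
Syllabification: nu.ve.nu.te.
Syllable 2 is /ve/: onset /v/, nucleus /e/, coda ∅.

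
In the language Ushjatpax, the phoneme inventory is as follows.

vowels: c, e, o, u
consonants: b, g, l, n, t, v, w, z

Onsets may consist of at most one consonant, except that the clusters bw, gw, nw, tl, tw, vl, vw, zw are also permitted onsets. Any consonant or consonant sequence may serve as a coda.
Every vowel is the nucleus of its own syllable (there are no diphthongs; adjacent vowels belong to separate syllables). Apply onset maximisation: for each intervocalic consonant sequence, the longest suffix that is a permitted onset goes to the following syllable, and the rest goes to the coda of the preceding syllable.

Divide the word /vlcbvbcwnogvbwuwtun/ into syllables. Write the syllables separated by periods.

The vowels are c, c, o, u, u — 5 nuclei, so 5 syllables.
Between /c/ (V1) and /c/ (V2): /bvb/; trying suffixes from longest down, /b/ is the first permitted one, so coda /bv/ | onset /b/.
Between /c/ (V2) and /o/ (V3): /wn/; trying suffixes from longest down, /n/ is the first permitted one, so coda /w/ | onset /n/.
Between /o/ (V3) and /u/ (V4): /gvbw/ splits as /gv/ + /bw/ (/bw/ is the longest suffix that is a licit onset).
Between /u/ (V4) and /u/ (V5): /wt/ splits as /w/ + /t/ (/t/ is the longest suffix that is a licit onset).

vlcbv.bcw.nogv.bwuw.tun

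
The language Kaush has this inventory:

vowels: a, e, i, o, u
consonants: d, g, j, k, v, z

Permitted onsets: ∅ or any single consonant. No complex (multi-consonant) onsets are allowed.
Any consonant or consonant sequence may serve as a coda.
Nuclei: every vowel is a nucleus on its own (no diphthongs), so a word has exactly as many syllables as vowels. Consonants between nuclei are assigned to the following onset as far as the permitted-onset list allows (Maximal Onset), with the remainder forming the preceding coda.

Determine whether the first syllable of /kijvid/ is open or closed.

closed

The vowels are i, i — 2 nuclei, so 2 syllables.
/i…i/ gap (V1→V2): /jv/ — longest licit onset from the right is /v/, leaving /j/ as coda.
Result: kij.vid.
Syllable 1 is /kij/ with coda /j/, so it is closed.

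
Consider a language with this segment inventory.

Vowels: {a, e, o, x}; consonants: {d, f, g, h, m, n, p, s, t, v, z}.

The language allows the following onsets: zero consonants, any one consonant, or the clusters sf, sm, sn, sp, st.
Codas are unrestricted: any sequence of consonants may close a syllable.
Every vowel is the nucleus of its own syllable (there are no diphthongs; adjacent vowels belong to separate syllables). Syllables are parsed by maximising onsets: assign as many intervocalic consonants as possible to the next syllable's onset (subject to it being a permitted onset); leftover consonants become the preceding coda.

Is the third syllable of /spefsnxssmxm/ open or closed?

Vowels present: e, x, x; each is a nucleus, giving 3 syllables.
Between /e/ (V1) and /x/ (V2): /fsn/ — longest licit onset from the right is /sn/, leaving /f/ as coda.
Between /x/ (V2) and /x/ (V3): /ssm/ splits as /s/ + /sm/ (/sm/ is the longest suffix that is a licit onset).
Syllabification: spef.snxs.smxm.
Syllable 3 is /smxm/ with coda /m/, so it is closed.

closed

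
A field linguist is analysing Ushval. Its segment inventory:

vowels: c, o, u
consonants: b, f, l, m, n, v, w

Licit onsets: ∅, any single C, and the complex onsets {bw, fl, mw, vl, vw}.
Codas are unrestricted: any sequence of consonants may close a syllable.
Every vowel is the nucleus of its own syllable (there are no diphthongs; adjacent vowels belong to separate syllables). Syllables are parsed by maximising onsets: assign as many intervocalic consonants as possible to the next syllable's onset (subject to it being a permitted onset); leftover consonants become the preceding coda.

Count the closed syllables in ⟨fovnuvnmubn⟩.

3

The vowels are o, u, u — 3 nuclei, so 3 syllables.
/o…u/ gap (V1→V2): /vn/ — longest licit onset from the right is /n/, leaving /v/ as coda.
/u…u/ gap (V2→V3): /vnm/; trying suffixes from longest down, /m/ is the first permitted one, so coda /vn/ | onset /m/.
So the parse is fov.nuvn.mubn.
Classifying each syllable: /fov/ (closed), /nuvn/ (closed), /mubn/ (closed).
Closed syllables: 3.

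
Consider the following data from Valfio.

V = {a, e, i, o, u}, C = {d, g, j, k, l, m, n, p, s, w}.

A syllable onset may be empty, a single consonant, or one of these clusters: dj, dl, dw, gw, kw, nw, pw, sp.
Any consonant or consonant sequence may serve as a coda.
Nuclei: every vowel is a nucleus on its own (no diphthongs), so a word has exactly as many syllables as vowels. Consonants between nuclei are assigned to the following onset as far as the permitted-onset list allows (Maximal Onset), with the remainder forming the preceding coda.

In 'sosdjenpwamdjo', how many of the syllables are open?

Nuclei (vowels): o, e, a, o → 4 syllables.
V1 /o/ – V2 /e/: cluster /sdj/ — the longest permitted-onset suffix is /dj/; onset = /dj/, preceding coda = /s/.
V2 /e/ – V3 /a/: /npw/ splits as /n/ + /pw/ (/pw/ is the longest suffix that is a licit onset).
V3 /a/ – V4 /o/: /mdj/; trying suffixes from longest down, /dj/ is the first permitted one, so coda /m/ | onset /dj/.
So the parse is sos.djen.pwam.djo.
Classifying each syllable: /sos/ (closed), /djen/ (closed), /pwam/ (closed), /djo/ (open).
Open syllables: 1.

1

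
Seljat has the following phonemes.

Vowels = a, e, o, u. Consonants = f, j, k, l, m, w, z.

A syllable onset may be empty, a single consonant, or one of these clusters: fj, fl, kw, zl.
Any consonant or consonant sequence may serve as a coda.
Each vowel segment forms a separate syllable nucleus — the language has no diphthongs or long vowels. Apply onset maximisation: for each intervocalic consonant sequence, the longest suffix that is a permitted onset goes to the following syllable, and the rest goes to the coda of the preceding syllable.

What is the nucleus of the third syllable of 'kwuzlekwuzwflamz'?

The vowels are u, e, u, a — 4 nuclei, so 4 syllables.
The third nucleus (vowel 3 from the left) is /u/.

u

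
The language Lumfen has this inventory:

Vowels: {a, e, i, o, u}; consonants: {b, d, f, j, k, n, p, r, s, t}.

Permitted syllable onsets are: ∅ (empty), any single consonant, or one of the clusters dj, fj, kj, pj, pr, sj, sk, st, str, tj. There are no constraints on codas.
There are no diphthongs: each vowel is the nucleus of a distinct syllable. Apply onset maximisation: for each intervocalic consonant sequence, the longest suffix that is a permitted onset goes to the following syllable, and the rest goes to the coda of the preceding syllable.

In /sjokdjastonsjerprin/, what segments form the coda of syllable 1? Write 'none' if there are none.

Vowels present: o, a, o, e, i; each is a nucleus, giving 5 syllables.
σ1/σ2 boundary: cluster /kdj/ — the longest permitted-onset suffix is /dj/; onset = /dj/, preceding coda = /k/.
σ2/σ3 boundary: cluster /st/ — /st/ is itself a permitted onset, so the whole cluster goes right; preceding coda = ∅.
σ3/σ4 boundary: /nsj/; trying suffixes from longest down, /sj/ is the first permitted one, so coda /n/ | onset /sj/.
σ4/σ5 boundary: cluster /rpr/ — the longest permitted-onset suffix is /pr/; onset = /pr/, preceding coda = /r/.
Result: sjok.dja.ston.sjer.prin.
Syllable 1 is /sjok/: onset /sj/, nucleus /o/, coda /k/.

k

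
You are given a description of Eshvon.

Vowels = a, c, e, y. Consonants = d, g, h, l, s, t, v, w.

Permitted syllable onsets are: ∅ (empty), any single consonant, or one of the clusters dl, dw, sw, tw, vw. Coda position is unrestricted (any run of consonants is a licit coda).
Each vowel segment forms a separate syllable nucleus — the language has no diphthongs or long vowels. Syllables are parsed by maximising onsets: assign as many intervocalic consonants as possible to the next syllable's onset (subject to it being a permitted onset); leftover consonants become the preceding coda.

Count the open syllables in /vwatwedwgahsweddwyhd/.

1

Nuclei (vowels): a, e, a, e, y → 5 syllables.
Between /a/ (V1) and /e/ (V2): /tw/ — entire cluster is a permitted onset → onset /tw/, coda ∅.
Between /e/ (V2) and /a/ (V3): /dwg/; trying suffixes from longest down, /g/ is the first permitted one, so coda /dw/ | onset /g/.
Between /a/ (V3) and /e/ (V4): /hsw/ splits as /h/ + /sw/ (/sw/ is the longest suffix that is a licit onset).
Between /e/ (V4) and /y/ (V5): /ddw/ — longest licit onset from the right is /dw/, leaving /d/ as coda.
Syllabification: vwa.twedw.gah.swed.dwyhd.
Classifying each syllable: /vwa/ (open), /twedw/ (closed), /gah/ (closed), /swed/ (closed), /dwyhd/ (closed).
Open syllables: 1.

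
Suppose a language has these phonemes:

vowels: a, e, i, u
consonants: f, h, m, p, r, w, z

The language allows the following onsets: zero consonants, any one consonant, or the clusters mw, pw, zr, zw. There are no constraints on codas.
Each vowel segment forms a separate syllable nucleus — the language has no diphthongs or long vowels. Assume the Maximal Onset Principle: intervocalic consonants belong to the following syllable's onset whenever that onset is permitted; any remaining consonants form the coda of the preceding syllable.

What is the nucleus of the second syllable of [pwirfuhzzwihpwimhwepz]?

Vowels present: i, u, i, i, e; each is a nucleus, giving 5 syllables.
The second nucleus (vowel 2 from the left) is /u/.

u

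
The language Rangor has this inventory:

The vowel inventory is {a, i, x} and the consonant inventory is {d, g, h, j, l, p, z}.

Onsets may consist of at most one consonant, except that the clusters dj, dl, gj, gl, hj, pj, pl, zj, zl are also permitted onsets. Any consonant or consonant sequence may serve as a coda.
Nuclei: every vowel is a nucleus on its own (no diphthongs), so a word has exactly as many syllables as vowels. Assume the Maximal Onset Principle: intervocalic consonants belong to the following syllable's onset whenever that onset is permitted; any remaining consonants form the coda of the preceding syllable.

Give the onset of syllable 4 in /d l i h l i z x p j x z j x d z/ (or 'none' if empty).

pj

The vowels are i, i, x, x, x — 5 nuclei, so 5 syllables.
σ1/σ2 boundary: /hl/; trying suffixes from longest down, /l/ is the first permitted one, so coda /h/ | onset /l/.
σ2/σ3 boundary: /z/ → onset of the next syllable (single consonants are always licit onsets).
σ3/σ4 boundary: /pj/ — entire cluster is a permitted onset → onset /pj/, coda ∅.
σ4/σ5 boundary: /zj/ is a licit onset in full, so it all attaches to the next syllable.
Putting it together: dlih.li.zx.pjx.zjxdz.
Syllable 4 is /pjx/: onset /pj/, nucleus /x/, coda ∅.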